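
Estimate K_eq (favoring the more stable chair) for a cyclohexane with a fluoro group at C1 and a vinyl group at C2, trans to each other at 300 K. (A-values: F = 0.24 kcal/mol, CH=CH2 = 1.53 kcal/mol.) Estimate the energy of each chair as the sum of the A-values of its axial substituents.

C1 and C2 have opposite parity, so for the trans isomer the two substituents are e,e in one chair and a,a in the other.
Chair I (fluoro axial, vinyl axial): E = 1.77 kcal/mol; chair II (fluoro equatorial, vinyl equatorial): E = 0.00 kcal/mol.
ΔG = 1.77 kcal/mol between the two chairs.
K = exp(ΔG/RT) with R = 1.987×10⁻³ kcal mol⁻¹ K⁻¹ and T = 300 K gives K ≈ 19.5.

K ≈ 19.5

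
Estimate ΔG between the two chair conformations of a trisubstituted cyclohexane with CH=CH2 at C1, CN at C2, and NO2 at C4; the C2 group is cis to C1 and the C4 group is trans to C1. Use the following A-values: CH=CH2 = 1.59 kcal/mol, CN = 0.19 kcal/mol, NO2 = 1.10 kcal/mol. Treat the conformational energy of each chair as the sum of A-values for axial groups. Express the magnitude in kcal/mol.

2.50 kcal/mol

Chair I (vinyl axial, cyano equatorial, nitro axial): E = 2.69 kcal/mol.
Chair II (vinyl equatorial, cyano axial, nitro equatorial): E = 0.19 kcal/mol.
ΔE = 2.69 − 0.19 = 2.50 kcal/mol; chair II is more stable.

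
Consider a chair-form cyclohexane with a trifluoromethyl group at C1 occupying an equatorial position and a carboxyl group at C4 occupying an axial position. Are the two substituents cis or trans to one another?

C1 and C4 have opposite parity, so their axial bonds point in opposite directions.
With opposite-parity carbons, two substituents on the same face are one axial and one equatorial; opposite faces give both axial or both equatorial.
Here the groups are equatorial/axial → same face → cis.

cis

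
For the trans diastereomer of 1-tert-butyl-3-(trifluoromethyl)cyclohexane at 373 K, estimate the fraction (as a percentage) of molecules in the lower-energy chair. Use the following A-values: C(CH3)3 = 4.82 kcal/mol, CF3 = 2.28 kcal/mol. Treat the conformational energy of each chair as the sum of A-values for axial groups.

96.9%

C1 and C3 have the same parity, so for the trans isomer the two substituents are one axial and one equatorial in each chair.
Chair I (tert-butyl axial, trifluoromethyl equatorial): E = 4.82 kcal/mol; chair II (tert-butyl equatorial, trifluoromethyl axial): E = 2.28 kcal/mol.
ΔG = 2.54 kcal/mol between the two chairs.
K = exp(ΔG/RT) with R = 1.987×10⁻³ kcal mol⁻¹ K⁻¹ and T = 373 K gives K ≈ 30.8.
Fraction in the lower-energy chair = K/(K+1) = 96.9%.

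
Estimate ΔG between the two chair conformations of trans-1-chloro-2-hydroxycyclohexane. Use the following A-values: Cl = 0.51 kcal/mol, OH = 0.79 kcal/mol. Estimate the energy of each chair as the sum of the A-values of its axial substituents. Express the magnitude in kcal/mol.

1.30 kcal/mol

C1 and C2 have opposite parity, so for the trans isomer the two substituents are e,e in one chair and a,a in the other.
Chair I (chloro axial, hydroxyl axial): E = 1.30 kcal/mol.
Chair II (chloro equatorial, hydroxyl equatorial): E = 0.00 kcal/mol.
ΔE = 1.30 − 0.00 = 1.30 kcal/mol; chair II is more stable.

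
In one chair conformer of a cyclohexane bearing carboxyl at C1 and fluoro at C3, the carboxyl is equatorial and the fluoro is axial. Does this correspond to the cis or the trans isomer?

C1 and C3 have the same parity, so their axial bonds point in the same direction.
With same-parity carbons, two substituents on the same face are both axial or both equatorial; opposite faces give one of each.
Here the groups are equatorial/axial → opposite face → trans.

trans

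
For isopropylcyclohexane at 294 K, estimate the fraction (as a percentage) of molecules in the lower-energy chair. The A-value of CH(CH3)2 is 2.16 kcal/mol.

One chair has the isopropyl group axial (E = 2.16 kcal/mol) and the other has it equatorial (E = 0).
ΔG = 2.16 kcal/mol between the two chairs.
K = exp(ΔG/RT) with R = 1.987×10⁻³ kcal mol⁻¹ K⁻¹ and T = 294 K gives K ≈ 40.3.
Fraction in the lower-energy chair = K/(K+1) = 97.6%.

97.6%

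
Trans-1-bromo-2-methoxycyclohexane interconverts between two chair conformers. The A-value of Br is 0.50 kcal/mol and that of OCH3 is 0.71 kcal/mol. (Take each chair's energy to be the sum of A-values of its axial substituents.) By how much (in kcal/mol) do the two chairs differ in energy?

C1 and C2 have opposite parity, so for the trans isomer the two substituents are e,e in one chair and a,a in the other.
Chair I (bromo axial, methoxy axial): E = 1.21 kcal/mol.
Chair II (bromo equatorial, methoxy equatorial): E = 0.00 kcal/mol.
ΔE = 1.21 − 0.00 = 1.21 kcal/mol; chair II is more stable.

1.21 kcal/mol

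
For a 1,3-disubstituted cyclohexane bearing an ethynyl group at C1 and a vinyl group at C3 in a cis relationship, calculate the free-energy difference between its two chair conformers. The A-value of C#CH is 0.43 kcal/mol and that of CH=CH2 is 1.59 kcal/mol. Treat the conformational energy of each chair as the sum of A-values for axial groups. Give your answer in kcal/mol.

2.02 kcal/mol

C1 and C3 have the same parity, so for the cis isomer the two substituents are e,e in one chair and a,a in the other.
Chair I (ethynyl axial, vinyl axial): E = 2.02 kcal/mol.
Chair II (ethynyl equatorial, vinyl equatorial): E = 0.00 kcal/mol.
ΔE = 2.02 − 0.00 = 2.02 kcal/mol; chair II is more stable.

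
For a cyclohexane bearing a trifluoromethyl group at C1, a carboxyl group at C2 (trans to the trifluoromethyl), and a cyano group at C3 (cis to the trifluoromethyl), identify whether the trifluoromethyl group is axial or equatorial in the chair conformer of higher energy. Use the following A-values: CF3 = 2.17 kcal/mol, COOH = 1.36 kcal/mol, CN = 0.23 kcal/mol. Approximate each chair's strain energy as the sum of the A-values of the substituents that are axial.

Chair I (trifluoromethyl axial, carboxyl axial, cyano axial): E = 3.76 kcal/mol.
Chair II (trifluoromethyl equatorial, carboxyl equatorial, cyano equatorial): E = 0.00 kcal/mol.
Chair I is the less stable (higher-energy) conformer, and in that chair the trifluoromethyl group is axial.

axial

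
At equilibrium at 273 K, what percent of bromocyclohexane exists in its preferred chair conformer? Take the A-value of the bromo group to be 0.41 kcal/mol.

68.0%

One chair has the bromo group axial (E = 0.41 kcal/mol) and the other has it equatorial (E = 0).
ΔG = 0.41 kcal/mol between the two chairs.
K = exp(ΔG/RT) with R = 1.987×10⁻³ kcal mol⁻¹ K⁻¹ and T = 273 K gives K ≈ 2.13.
Fraction in the lower-energy chair = K/(K+1) = 68.0%.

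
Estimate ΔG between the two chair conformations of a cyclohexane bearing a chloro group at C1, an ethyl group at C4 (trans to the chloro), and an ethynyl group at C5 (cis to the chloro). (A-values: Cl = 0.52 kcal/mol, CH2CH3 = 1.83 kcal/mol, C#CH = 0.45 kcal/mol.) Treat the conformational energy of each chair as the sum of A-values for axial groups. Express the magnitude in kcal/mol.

Chair I (chloro axial, ethyl axial, ethynyl axial): E = 2.80 kcal/mol.
Chair II (chloro equatorial, ethyl equatorial, ethynyl equatorial): E = 0.00 kcal/mol.
ΔE = 2.80 − 0.00 = 2.80 kcal/mol; chair II is more stable.

2.80 kcal/mol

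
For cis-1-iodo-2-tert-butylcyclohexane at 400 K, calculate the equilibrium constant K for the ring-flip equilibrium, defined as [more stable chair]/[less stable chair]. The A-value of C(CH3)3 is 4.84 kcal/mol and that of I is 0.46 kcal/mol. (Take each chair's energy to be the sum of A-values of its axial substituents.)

K ≈ 247

C1 and C2 have opposite parity, so for the cis isomer the two substituents are one axial and one equatorial in each chair.
Chair I (tert-butyl axial, iodo equatorial): E = 4.84 kcal/mol; chair II (tert-butyl equatorial, iodo axial): E = 0.46 kcal/mol.
ΔG = 4.38 kcal/mol between the two chairs.
K = exp(ΔG/RT) with R = 1.987×10⁻³ kcal mol⁻¹ K⁻¹ and T = 400 K gives K ≈ 247.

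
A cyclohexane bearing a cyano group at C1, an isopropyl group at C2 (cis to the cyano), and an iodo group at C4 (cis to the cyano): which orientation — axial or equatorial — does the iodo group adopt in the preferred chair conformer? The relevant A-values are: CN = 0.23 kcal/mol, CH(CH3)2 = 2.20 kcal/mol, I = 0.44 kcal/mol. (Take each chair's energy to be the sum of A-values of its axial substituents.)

Chair I (cyano axial, isopropyl equatorial, iodo equatorial): E = 0.23 kcal/mol.
Chair II (cyano equatorial, isopropyl axial, iodo axial): E = 2.64 kcal/mol.
Chair I is the more stable (lower-energy) conformer, and in that chair the iodo group is equatorial.

equatorial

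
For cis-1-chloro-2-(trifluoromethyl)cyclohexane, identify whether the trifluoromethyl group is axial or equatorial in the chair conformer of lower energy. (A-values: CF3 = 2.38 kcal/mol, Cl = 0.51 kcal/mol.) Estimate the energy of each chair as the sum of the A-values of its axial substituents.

C1 and C2 have opposite parity, so for the cis isomer the two substituents are one axial and one equatorial in each chair.
Chair I (trifluoromethyl axial, chloro equatorial): E = 2.38 kcal/mol.
Chair II (trifluoromethyl equatorial, chloro axial): E = 0.51 kcal/mol.
Chair II is the more stable (lower-energy) conformer, and in that chair the trifluoromethyl group is equatorial.

equatorial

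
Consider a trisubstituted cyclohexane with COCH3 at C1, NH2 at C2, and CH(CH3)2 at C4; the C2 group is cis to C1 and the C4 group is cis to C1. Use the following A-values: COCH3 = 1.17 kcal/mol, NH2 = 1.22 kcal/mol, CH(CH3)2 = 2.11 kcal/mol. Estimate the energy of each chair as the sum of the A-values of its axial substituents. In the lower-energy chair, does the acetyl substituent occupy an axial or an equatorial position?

Chair I (acetyl axial, amino equatorial, isopropyl equatorial): E = 1.17 kcal/mol.
Chair II (acetyl equatorial, amino axial, isopropyl axial): E = 3.33 kcal/mol.
Chair I is the more stable (lower-energy) conformer, and in that chair the acetyl group is axial.

axial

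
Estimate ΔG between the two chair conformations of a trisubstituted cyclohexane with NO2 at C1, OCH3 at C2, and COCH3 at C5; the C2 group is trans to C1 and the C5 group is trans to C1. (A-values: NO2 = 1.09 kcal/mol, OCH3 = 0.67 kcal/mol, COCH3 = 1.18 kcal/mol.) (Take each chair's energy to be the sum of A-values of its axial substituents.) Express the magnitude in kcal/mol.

Chair I (nitro axial, methoxy axial, acetyl equatorial): E = 1.76 kcal/mol.
Chair II (nitro equatorial, methoxy equatorial, acetyl axial): E = 1.18 kcal/mol.
ΔE = 1.76 − 1.18 = 0.58 kcal/mol; chair II is more stable.

0.58 kcal/mol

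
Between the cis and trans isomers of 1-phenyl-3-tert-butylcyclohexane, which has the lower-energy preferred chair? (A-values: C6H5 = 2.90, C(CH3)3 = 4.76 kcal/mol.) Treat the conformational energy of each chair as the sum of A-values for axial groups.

cis

At 1,3 positions (parity same): cis → (e,e or a,a); trans → (a,e or e,a).
Best chair for cis: E = 0.00 kcal/mol; best chair for trans: E = 2.90 kcal/mol.
The cis isomer is lower by 2.90 kcal/mol.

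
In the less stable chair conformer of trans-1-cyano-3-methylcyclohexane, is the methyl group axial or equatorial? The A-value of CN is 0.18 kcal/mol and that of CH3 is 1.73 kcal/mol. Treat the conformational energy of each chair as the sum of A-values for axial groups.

axial

C1 and C3 have the same parity, so for the trans isomer the two substituents are one axial and one equatorial in each chair.
Chair I (cyano axial, methyl equatorial): E = 0.18 kcal/mol.
Chair II (cyano equatorial, methyl axial): E = 1.73 kcal/mol.
Chair II is the less stable (higher-energy) conformer, and in that chair the methyl group is axial.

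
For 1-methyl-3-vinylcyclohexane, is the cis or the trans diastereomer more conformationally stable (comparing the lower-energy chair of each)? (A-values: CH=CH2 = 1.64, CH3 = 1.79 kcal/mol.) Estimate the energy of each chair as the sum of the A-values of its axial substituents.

At 1,3 positions (parity same): cis → (e,e or a,a); trans → (a,e or e,a).
Best chair for cis: E = 0.00 kcal/mol; best chair for trans: E = 1.64 kcal/mol.
The cis isomer is lower by 1.64 kcal/mol.

cis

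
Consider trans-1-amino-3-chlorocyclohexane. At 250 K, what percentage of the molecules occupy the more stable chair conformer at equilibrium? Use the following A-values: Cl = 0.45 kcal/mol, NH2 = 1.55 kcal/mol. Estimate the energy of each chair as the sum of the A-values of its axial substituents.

90.2%

C1 and C3 have the same parity, so for the trans isomer the two substituents are one axial and one equatorial in each chair.
Chair I (chloro axial, amino equatorial): E = 0.45 kcal/mol; chair II (chloro equatorial, amino axial): E = 1.55 kcal/mol.
ΔG = 1.10 kcal/mol between the two chairs.
K = exp(ΔG/RT) with R = 1.987×10⁻³ kcal mol⁻¹ K⁻¹ and T = 250 K gives K ≈ 9.16.
Fraction in the lower-energy chair = K/(K+1) = 90.2%.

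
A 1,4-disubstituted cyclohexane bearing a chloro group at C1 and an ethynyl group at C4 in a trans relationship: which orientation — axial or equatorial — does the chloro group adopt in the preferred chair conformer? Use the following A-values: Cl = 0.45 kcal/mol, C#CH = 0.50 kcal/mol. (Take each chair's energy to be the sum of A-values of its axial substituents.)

C1 and C4 have opposite parity, so for the trans isomer the two substituents are e,e in one chair and a,a in the other.
Chair I (chloro axial, ethynyl axial): E = 0.95 kcal/mol.
Chair II (chloro equatorial, ethynyl equatorial): E = 0.00 kcal/mol.
Chair II is the more stable (lower-energy) conformer, and in that chair the chloro group is equatorial.

equatorial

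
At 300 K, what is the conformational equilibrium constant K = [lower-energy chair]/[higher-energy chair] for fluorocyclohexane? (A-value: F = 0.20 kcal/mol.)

One chair has the fluoro group axial (E = 0.20 kcal/mol) and the other has it equatorial (E = 0).
ΔG = 0.20 kcal/mol between the two chairs.
K = exp(ΔG/RT) with R = 1.987×10⁻³ kcal mol⁻¹ K⁻¹ and T = 300 K gives K ≈ 1.4.

K ≈ 1.40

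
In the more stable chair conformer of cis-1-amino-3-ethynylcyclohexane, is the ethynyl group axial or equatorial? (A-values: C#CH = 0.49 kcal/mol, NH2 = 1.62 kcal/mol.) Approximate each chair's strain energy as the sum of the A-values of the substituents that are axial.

C1 and C3 have the same parity, so for the cis isomer the two substituents are e,e in one chair and a,a in the other.
Chair I (ethynyl axial, amino axial): E = 2.11 kcal/mol.
Chair II (ethynyl equatorial, amino equatorial): E = 0.00 kcal/mol.
Chair II is the more stable (lower-energy) conformer, and in that chair the ethynyl group is equatorial.

equatorial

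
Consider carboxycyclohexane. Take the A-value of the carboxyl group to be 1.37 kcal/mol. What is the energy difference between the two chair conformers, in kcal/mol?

A monosubstituted cyclohexane has one chair with the carboxyl group axial (E = A = 1.37 kcal/mol) and one with it equatorial (E = 0).
ΔE = 1.37 − 0 = 1.37 kcal/mol.

1.37 kcal/mol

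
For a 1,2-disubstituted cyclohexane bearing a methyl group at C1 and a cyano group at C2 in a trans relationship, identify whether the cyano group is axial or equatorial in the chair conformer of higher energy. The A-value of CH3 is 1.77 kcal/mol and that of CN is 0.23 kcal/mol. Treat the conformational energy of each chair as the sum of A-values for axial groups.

C1 and C2 have opposite parity, so for the trans isomer the two substituents are e,e in one chair and a,a in the other.
Chair I (methyl axial, cyano axial): E = 2.00 kcal/mol.
Chair II (methyl equatorial, cyano equatorial): E = 0.00 kcal/mol.
Chair I is the less stable (higher-energy) conformer, and in that chair the cyano group is axial.

axial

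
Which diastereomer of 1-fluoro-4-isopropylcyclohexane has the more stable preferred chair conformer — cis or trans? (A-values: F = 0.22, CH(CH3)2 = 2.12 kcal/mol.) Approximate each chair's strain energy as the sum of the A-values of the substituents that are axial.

trans

At 1,4 positions (parity opposite): cis → (a,e or e,a); trans → (e,e or a,a).
Best chair for cis: E = 0.22 kcal/mol; best chair for trans: E = 0.00 kcal/mol.
The trans isomer is lower by 0.22 kcal/mol.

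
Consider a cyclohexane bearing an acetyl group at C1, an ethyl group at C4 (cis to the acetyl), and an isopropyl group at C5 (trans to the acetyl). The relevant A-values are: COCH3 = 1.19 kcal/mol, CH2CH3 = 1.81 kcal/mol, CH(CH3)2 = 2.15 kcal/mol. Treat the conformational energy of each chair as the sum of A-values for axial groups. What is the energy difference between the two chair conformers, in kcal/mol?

2.77 kcal/mol

Chair I (acetyl axial, ethyl equatorial, isopropyl equatorial): E = 1.19 kcal/mol.
Chair II (acetyl equatorial, ethyl axial, isopropyl axial): E = 3.96 kcal/mol.
ΔE = 3.96 − 1.19 = 2.77 kcal/mol; chair I is more stable.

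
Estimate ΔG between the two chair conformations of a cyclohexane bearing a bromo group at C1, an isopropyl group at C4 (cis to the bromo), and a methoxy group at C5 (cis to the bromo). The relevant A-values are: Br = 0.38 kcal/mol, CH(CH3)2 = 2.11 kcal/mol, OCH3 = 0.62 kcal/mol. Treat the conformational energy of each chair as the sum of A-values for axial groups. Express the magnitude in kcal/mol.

Chair I (bromo axial, isopropyl equatorial, methoxy axial): E = 1.00 kcal/mol.
Chair II (bromo equatorial, isopropyl axial, methoxy equatorial): E = 2.11 kcal/mol.
ΔE = 2.11 − 1.00 = 1.11 kcal/mol; chair I is more stable.

1.11 kcal/mol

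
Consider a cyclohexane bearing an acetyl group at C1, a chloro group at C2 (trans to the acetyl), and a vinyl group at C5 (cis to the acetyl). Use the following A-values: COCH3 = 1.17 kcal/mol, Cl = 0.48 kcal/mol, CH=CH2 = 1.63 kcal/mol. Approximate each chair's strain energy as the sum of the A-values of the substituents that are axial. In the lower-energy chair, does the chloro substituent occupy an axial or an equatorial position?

Chair I (acetyl axial, chloro axial, vinyl axial): E = 3.28 kcal/mol.
Chair II (acetyl equatorial, chloro equatorial, vinyl equatorial): E = 0.00 kcal/mol.
Chair II is the more stable (lower-energy) conformer, and in that chair the chloro group is equatorial.

equatorial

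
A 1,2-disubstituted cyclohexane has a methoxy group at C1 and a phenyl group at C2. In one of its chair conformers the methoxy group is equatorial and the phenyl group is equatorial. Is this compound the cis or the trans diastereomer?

C1 and C2 have opposite parity, so their axial bonds point in opposite directions.
With opposite-parity carbons, two substituents on the same face are one axial and one equatorial; opposite faces give both axial or both equatorial.
Here the groups are equatorial/equatorial → opposite face → trans.

trans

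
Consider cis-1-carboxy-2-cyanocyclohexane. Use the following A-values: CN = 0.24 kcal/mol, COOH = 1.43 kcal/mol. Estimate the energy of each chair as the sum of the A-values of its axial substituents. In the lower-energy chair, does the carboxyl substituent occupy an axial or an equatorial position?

equatorial

C1 and C2 have opposite parity, so for the cis isomer the two substituents are one axial and one equatorial in each chair.
Chair I (cyano axial, carboxyl equatorial): E = 0.24 kcal/mol.
Chair II (cyano equatorial, carboxyl axial): E = 1.43 kcal/mol.
Chair I is the more stable (lower-energy) conformer, and in that chair the carboxyl group is equatorial.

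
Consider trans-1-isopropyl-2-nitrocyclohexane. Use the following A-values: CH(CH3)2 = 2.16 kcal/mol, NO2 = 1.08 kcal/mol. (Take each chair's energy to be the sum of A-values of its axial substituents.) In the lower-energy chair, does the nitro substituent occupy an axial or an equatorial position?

C1 and C2 have opposite parity, so for the trans isomer the two substituents are e,e in one chair and a,a in the other.
Chair I (isopropyl axial, nitro axial): E = 3.24 kcal/mol.
Chair II (isopropyl equatorial, nitro equatorial): E = 0.00 kcal/mol.
Chair II is the more stable (lower-energy) conformer, and in that chair the nitro group is equatorial.

equatorial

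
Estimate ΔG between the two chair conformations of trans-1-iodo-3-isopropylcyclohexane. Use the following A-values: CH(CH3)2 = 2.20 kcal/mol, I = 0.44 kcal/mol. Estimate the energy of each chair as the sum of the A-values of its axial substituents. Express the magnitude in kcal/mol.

1.76 kcal/mol

C1 and C3 have the same parity, so for the trans isomer the two substituents are one axial and one equatorial in each chair.
Chair I (isopropyl axial, iodo equatorial): E = 2.20 kcal/mol.
Chair II (isopropyl equatorial, iodo axial): E = 0.44 kcal/mol.
ΔE = 2.20 − 0.44 = 1.76 kcal/mol; chair II is more stable.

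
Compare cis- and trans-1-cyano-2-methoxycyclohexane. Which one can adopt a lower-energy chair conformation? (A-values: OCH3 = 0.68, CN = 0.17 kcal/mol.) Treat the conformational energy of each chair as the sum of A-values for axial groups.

trans

At 1,2 positions (parity opposite): cis → (a,e or e,a); trans → (e,e or a,a).
Best chair for cis: E = 0.17 kcal/mol; best chair for trans: E = 0.00 kcal/mol.
The trans isomer is lower by 0.17 kcal/mol.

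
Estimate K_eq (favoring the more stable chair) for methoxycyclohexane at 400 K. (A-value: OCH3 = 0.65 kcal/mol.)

One chair has the methoxy group axial (E = 0.65 kcal/mol) and the other has it equatorial (E = 0).
ΔG = 0.65 kcal/mol between the two chairs.
K = exp(ΔG/RT) with R = 1.987×10⁻³ kcal mol⁻¹ K⁻¹ and T = 400 K gives K ≈ 2.27.

K ≈ 2.27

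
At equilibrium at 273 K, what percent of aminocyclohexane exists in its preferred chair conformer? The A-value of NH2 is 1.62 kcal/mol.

95.2%

One chair has the amino group axial (E = 1.62 kcal/mol) and the other has it equatorial (E = 0).
ΔG = 1.62 kcal/mol between the two chairs.
K = exp(ΔG/RT) with R = 1.987×10⁻³ kcal mol⁻¹ K⁻¹ and T = 273 K gives K ≈ 19.8.
Fraction in the lower-energy chair = K/(K+1) = 95.2%.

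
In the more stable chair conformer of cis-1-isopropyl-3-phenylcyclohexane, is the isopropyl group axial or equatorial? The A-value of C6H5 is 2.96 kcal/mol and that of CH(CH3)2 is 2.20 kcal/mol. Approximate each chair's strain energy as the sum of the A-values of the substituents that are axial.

equatorial

C1 and C3 have the same parity, so for the cis isomer the two substituents are e,e in one chair and a,a in the other.
Chair I (phenyl axial, isopropyl axial): E = 5.16 kcal/mol.
Chair II (phenyl equatorial, isopropyl equatorial): E = 0.00 kcal/mol.
Chair II is the more stable (lower-energy) conformer, and in that chair the isopropyl group is equatorial.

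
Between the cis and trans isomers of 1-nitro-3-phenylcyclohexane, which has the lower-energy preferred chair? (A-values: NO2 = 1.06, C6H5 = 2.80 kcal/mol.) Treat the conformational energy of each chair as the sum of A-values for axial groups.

cis

At 1,3 positions (parity same): cis → (e,e or a,a); trans → (a,e or e,a).
Best chair for cis: E = 0.00 kcal/mol; best chair for trans: E = 1.06 kcal/mol.
The cis isomer is lower by 1.06 kcal/mol.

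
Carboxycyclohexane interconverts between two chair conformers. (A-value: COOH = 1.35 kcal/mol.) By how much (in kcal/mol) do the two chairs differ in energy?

1.35 kcal/mol

A monosubstituted cyclohexane has one chair with the carboxyl group axial (E = A = 1.35 kcal/mol) and one with it equatorial (E = 0).
ΔE = 1.35 − 0 = 1.35 kcal/mol.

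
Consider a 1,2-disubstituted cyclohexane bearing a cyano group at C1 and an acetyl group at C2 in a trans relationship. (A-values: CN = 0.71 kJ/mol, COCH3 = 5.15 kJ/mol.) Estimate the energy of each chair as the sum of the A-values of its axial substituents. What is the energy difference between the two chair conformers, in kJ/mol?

C1 and C2 have opposite parity, so for the trans isomer the two substituents are e,e in one chair and a,a in the other.
Chair I (cyano axial, acetyl axial): E = 5.86 kJ/mol.
Chair II (cyano equatorial, acetyl equatorial): E = 0.00 kJ/mol.
ΔE = 5.86 − 0.00 = 5.86 kJ/mol; chair II is more stable.

5.86 kJ/mol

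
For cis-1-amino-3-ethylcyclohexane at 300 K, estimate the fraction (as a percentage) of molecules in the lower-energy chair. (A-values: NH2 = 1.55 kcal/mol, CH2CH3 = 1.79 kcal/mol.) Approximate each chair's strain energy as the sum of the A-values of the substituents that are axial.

C1 and C3 have the same parity, so for the cis isomer the two substituents are e,e in one chair and a,a in the other.
Chair I (amino axial, ethyl axial): E = 3.34 kcal/mol; chair II (amino equatorial, ethyl equatorial): E = 0.00 kcal/mol.
ΔG = 3.34 kcal/mol between the two chairs.
K = exp(ΔG/RT) with R = 1.987×10⁻³ kcal mol⁻¹ K⁻¹ and T = 300 K gives K ≈ 271.
Fraction in the lower-energy chair = K/(K+1) = 99.6%.

99.6%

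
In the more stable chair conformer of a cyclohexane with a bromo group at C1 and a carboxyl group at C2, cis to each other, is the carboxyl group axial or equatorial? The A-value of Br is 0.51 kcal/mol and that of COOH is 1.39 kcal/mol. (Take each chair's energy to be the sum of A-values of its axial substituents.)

C1 and C2 have opposite parity, so for the cis isomer the two substituents are one axial and one equatorial in each chair.
Chair I (bromo axial, carboxyl equatorial): E = 0.51 kcal/mol.
Chair II (bromo equatorial, carboxyl axial): E = 1.39 kcal/mol.
Chair I is the more stable (lower-energy) conformer, and in that chair the carboxyl group is equatorial.

equatorial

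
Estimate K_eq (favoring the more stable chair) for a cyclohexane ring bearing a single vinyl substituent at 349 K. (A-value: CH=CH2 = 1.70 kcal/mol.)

One chair has the vinyl group axial (E = 1.70 kcal/mol) and the other has it equatorial (E = 0).
ΔG = 1.70 kcal/mol between the two chairs.
K = exp(ΔG/RT) with R = 1.987×10⁻³ kcal mol⁻¹ K⁻¹ and T = 349 K gives K ≈ 11.6.

K ≈ 11.6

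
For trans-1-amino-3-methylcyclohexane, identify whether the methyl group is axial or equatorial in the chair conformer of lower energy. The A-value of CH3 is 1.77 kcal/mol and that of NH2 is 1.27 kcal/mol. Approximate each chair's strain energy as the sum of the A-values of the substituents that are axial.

equatorial

C1 and C3 have the same parity, so for the trans isomer the two substituents are one axial and one equatorial in each chair.
Chair I (methyl axial, amino equatorial): E = 1.77 kcal/mol.
Chair II (methyl equatorial, amino axial): E = 1.27 kcal/mol.
Chair II is the more stable (lower-energy) conformer, and in that chair the methyl group is equatorial.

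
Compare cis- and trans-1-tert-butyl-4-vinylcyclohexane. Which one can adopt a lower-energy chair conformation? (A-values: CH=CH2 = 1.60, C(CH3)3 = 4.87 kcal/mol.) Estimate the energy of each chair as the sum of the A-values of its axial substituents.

At 1,4 positions (parity opposite): cis → (a,e or e,a); trans → (e,e or a,a).
Best chair for cis: E = 1.60 kcal/mol; best chair for trans: E = 0.00 kcal/mol.
The trans isomer is lower by 1.60 kcal/mol.

trans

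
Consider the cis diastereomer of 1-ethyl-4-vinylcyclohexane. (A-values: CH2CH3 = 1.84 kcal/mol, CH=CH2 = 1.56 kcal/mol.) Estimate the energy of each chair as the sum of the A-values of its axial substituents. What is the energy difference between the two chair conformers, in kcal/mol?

C1 and C4 have opposite parity, so for the cis isomer the two substituents are one axial and one equatorial in each chair.
Chair I (ethyl axial, vinyl equatorial): E = 1.84 kcal/mol.
Chair II (ethyl equatorial, vinyl axial): E = 1.56 kcal/mol.
ΔE = 1.84 − 1.56 = 0.28 kcal/mol; chair II is more stable.

0.28 kcal/mol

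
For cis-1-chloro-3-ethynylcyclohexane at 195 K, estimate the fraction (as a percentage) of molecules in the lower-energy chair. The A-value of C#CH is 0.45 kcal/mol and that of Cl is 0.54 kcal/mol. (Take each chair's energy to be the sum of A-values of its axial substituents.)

C1 and C3 have the same parity, so for the cis isomer the two substituents are e,e in one chair and a,a in the other.
Chair I (ethynyl axial, chloro axial): E = 0.99 kcal/mol; chair II (ethynyl equatorial, chloro equatorial): E = 0.00 kcal/mol.
ΔG = 0.99 kcal/mol between the two chairs.
K = exp(ΔG/RT) with R = 1.987×10⁻³ kcal mol⁻¹ K⁻¹ and T = 195 K gives K ≈ 12.9.
Fraction in the lower-energy chair = K/(K+1) = 92.8%.

92.8%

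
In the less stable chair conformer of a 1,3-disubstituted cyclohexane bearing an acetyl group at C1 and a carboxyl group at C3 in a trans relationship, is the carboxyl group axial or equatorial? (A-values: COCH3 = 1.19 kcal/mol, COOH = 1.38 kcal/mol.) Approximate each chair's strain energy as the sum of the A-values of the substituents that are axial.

axial

C1 and C3 have the same parity, so for the trans isomer the two substituents are one axial and one equatorial in each chair.
Chair I (acetyl axial, carboxyl equatorial): E = 1.19 kcal/mol.
Chair II (acetyl equatorial, carboxyl axial): E = 1.38 kcal/mol.
Chair II is the less stable (higher-energy) conformer, and in that chair the carboxyl group is axial.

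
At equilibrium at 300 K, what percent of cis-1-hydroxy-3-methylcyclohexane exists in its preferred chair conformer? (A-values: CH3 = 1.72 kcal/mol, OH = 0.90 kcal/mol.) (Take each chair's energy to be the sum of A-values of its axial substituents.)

98.8%

C1 and C3 have the same parity, so for the cis isomer the two substituents are e,e in one chair and a,a in the other.
Chair I (methyl axial, hydroxyl axial): E = 2.62 kcal/mol; chair II (methyl equatorial, hydroxyl equatorial): E = 0.00 kcal/mol.
ΔG = 2.62 kcal/mol between the two chairs.
K = exp(ΔG/RT) with R = 1.987×10⁻³ kcal mol⁻¹ K⁻¹ and T = 300 K gives K ≈ 81.1.
Fraction in the lower-energy chair = K/(K+1) = 98.8%.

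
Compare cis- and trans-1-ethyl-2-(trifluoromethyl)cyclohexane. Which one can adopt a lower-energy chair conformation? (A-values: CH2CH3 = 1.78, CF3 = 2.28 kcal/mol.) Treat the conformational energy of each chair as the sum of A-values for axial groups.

At 1,2 positions (parity opposite): cis → (a,e or e,a); trans → (e,e or a,a).
Best chair for cis: E = 1.78 kcal/mol; best chair for trans: E = 0.00 kcal/mol.
The trans isomer is lower by 1.78 kcal/mol.

trans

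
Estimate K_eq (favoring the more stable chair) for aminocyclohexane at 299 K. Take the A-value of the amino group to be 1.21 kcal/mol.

One chair has the amino group axial (E = 1.21 kcal/mol) and the other has it equatorial (E = 0).
ΔG = 1.21 kcal/mol between the two chairs.
K = exp(ΔG/RT) with R = 1.987×10⁻³ kcal mol⁻¹ K⁻¹ and T = 299 K gives K ≈ 7.66.

K ≈ 7.66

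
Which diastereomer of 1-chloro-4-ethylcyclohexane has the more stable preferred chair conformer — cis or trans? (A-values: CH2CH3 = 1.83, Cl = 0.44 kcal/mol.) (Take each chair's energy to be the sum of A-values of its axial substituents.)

At 1,4 positions (parity opposite): cis → (a,e or e,a); trans → (e,e or a,a).
Best chair for cis: E = 0.44 kcal/mol; best chair for trans: E = 0.00 kcal/mol.
The trans isomer is lower by 0.44 kcal/mol.

trans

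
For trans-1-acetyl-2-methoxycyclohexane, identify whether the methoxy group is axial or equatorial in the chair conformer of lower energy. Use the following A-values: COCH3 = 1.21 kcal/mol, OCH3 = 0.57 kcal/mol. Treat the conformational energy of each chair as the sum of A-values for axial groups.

C1 and C2 have opposite parity, so for the trans isomer the two substituents are e,e in one chair and a,a in the other.
Chair I (acetyl axial, methoxy axial): E = 1.78 kcal/mol.
Chair II (acetyl equatorial, methoxy equatorial): E = 0.00 kcal/mol.
Chair II is the more stable (lower-energy) conformer, and in that chair the methoxy group is equatorial.

equatorial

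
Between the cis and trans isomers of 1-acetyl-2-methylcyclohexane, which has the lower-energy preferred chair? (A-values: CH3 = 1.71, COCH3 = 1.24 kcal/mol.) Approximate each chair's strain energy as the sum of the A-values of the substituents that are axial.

trans

At 1,2 positions (parity opposite): cis → (a,e or e,a); trans → (e,e or a,a).
Best chair for cis: E = 1.24 kcal/mol; best chair for trans: E = 0.00 kcal/mol.
The trans isomer is lower by 1.24 kcal/mol.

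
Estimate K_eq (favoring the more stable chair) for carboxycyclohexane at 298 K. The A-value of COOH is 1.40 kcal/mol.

K ≈ 10.6

One chair has the carboxyl group axial (E = 1.40 kcal/mol) and the other has it equatorial (E = 0).
ΔG = 1.40 kcal/mol between the two chairs.
K = exp(ΔG/RT) with R = 1.987×10⁻³ kcal mol⁻¹ K⁻¹ and T = 298 K gives K ≈ 10.6.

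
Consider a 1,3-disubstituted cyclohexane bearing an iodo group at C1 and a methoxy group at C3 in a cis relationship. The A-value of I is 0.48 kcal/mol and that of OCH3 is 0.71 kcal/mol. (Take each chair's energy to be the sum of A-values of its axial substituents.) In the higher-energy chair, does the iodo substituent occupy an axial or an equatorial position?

axial

C1 and C3 have the same parity, so for the cis isomer the two substituents are e,e in one chair and a,a in the other.
Chair I (iodo axial, methoxy axial): E = 1.19 kcal/mol.
Chair II (iodo equatorial, methoxy equatorial): E = 0.00 kcal/mol.
Chair I is the less stable (higher-energy) conformer, and in that chair the iodo group is axial.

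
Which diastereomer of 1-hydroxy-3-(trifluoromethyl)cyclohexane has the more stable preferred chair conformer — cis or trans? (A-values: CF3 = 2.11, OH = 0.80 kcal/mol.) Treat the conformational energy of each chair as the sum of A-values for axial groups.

At 1,3 positions (parity same): cis → (e,e or a,a); trans → (a,e or e,a).
Best chair for cis: E = 0.00 kcal/mol; best chair for trans: E = 0.80 kcal/mol.
The cis isomer is lower by 0.80 kcal/mol.

cis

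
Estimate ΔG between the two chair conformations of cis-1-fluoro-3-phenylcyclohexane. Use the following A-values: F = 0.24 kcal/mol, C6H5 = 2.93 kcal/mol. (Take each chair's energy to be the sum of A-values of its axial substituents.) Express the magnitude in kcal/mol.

C1 and C3 have the same parity, so for the cis isomer the two substituents are e,e in one chair and a,a in the other.
Chair I (fluoro axial, phenyl axial): E = 3.17 kcal/mol.
Chair II (fluoro equatorial, phenyl equatorial): E = 0.00 kcal/mol.
ΔE = 3.17 − 0.00 = 3.17 kcal/mol; chair II is more stable.

3.17 kcal/mol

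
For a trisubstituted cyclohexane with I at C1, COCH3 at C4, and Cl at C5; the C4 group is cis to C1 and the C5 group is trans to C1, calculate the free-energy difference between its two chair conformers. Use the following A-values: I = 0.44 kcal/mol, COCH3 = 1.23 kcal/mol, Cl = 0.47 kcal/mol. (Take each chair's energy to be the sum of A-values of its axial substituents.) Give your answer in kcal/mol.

1.26 kcal/mol

Chair I (iodo axial, acetyl equatorial, chloro equatorial): E = 0.44 kcal/mol.
Chair II (iodo equatorial, acetyl axial, chloro axial): E = 1.70 kcal/mol.
ΔE = 1.70 − 0.44 = 1.26 kcal/mol; chair I is more stable.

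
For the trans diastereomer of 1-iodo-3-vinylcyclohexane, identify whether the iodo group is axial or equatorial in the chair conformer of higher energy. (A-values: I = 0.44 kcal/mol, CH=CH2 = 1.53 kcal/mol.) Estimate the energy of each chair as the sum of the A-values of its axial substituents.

equatorial

C1 and C3 have the same parity, so for the trans isomer the two substituents are one axial and one equatorial in each chair.
Chair I (iodo axial, vinyl equatorial): E = 0.44 kcal/mol.
Chair II (iodo equatorial, vinyl axial): E = 1.53 kcal/mol.
Chair II is the less stable (higher-energy) conformer, and in that chair the iodo group is equatorial.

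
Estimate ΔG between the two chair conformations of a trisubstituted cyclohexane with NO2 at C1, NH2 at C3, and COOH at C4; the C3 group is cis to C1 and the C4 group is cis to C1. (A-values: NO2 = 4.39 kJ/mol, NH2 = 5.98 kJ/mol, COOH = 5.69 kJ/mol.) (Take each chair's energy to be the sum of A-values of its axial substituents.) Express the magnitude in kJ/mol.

Chair I (nitro axial, amino axial, carboxyl equatorial): E = 10.37 kJ/mol.
Chair II (nitro equatorial, amino equatorial, carboxyl axial): E = 5.69 kJ/mol.
ΔE = 10.37 − 5.69 = 4.68 kJ/mol; chair II is more stable.

4.68 kJ/mol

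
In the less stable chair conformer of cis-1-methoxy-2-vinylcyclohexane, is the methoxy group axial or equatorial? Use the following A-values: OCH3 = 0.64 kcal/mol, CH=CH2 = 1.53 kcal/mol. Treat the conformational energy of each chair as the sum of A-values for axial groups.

equatorial

C1 and C2 have opposite parity, so for the cis isomer the two substituents are one axial and one equatorial in each chair.
Chair I (methoxy axial, vinyl equatorial): E = 0.64 kcal/mol.
Chair II (methoxy equatorial, vinyl axial): E = 1.53 kcal/mol.
Chair II is the less stable (higher-energy) conformer, and in that chair the methoxy group is equatorial.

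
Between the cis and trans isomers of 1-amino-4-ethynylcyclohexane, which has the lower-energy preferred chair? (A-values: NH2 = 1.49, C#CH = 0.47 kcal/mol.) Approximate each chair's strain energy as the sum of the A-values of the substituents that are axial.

At 1,4 positions (parity opposite): cis → (a,e or e,a); trans → (e,e or a,a).
Best chair for cis: E = 0.47 kcal/mol; best chair for trans: E = 0.00 kcal/mol.
The trans isomer is lower by 0.47 kcal/mol.

trans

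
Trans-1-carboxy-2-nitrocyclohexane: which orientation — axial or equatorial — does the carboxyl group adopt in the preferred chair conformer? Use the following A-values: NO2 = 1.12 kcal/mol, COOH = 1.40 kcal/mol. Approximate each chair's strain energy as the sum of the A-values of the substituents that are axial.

C1 and C2 have opposite parity, so for the trans isomer the two substituents are e,e in one chair and a,a in the other.
Chair I (nitro axial, carboxyl axial): E = 2.52 kcal/mol.
Chair II (nitro equatorial, carboxyl equatorial): E = 0.00 kcal/mol.
Chair II is the more stable (lower-energy) conformer, and in that chair the carboxyl group is equatorial.

equatorial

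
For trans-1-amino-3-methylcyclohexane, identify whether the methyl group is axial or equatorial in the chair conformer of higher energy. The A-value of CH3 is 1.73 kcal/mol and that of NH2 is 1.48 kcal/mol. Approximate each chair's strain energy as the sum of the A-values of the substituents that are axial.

C1 and C3 have the same parity, so for the trans isomer the two substituents are one axial and one equatorial in each chair.
Chair I (methyl axial, amino equatorial): E = 1.73 kcal/mol.
Chair II (methyl equatorial, amino axial): E = 1.48 kcal/mol.
Chair I is the less stable (higher-energy) conformer, and in that chair the methyl group is axial.

axial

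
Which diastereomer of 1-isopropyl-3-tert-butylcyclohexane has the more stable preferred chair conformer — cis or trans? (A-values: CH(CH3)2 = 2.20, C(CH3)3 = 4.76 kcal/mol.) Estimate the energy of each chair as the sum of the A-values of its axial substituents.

At 1,3 positions (parity same): cis → (e,e or a,a); trans → (a,e or e,a).
Best chair for cis: E = 0.00 kcal/mol; best chair for trans: E = 2.20 kcal/mol.
The cis isomer is lower by 2.20 kcal/mol.

cis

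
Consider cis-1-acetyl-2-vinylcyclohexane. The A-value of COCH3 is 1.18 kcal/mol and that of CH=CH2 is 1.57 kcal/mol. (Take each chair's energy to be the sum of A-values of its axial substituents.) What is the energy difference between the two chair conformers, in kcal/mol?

C1 and C2 have opposite parity, so for the cis isomer the two substituents are one axial and one equatorial in each chair.
Chair I (acetyl axial, vinyl equatorial): E = 1.18 kcal/mol.
Chair II (acetyl equatorial, vinyl axial): E = 1.57 kcal/mol.
ΔE = 1.57 − 1.18 = 0.39 kcal/mol; chair I is more stable.

0.39 kcal/mol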